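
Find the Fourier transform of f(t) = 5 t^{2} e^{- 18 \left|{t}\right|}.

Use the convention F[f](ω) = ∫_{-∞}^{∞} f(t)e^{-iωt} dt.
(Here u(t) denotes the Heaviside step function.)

F(ω) = \frac{1080 \left(108 - \omega^{2}\right)}{\left(\omega^{2} + 324\right)^{3}}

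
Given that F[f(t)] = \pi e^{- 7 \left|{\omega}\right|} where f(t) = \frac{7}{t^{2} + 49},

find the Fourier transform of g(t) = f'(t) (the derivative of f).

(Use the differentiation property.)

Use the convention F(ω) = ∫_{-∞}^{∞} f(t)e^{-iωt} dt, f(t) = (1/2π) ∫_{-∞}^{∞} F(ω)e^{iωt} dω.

F[g](ω) = i \pi \omega e^{- 7 \left|{\omega}\right|}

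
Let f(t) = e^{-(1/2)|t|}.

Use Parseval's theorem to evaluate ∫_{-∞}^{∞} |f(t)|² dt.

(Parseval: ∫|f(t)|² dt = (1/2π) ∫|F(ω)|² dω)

∫|f(t)|² dt = 2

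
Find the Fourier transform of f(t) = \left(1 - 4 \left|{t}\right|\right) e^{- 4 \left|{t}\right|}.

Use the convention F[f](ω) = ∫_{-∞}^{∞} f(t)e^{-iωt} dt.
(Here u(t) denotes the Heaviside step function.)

F(ω) = \frac{16 \omega^{2}}{\left(\omega^{2} + 16\right)^{2}}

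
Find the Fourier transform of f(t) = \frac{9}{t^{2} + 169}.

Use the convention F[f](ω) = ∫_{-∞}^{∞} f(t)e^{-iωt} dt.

F(ω) = \frac{9 \pi e^{- 13 \left|{\omega}\right|}}{13}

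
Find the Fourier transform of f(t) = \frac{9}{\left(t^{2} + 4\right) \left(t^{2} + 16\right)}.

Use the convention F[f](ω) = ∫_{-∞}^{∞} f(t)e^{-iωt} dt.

F(ω) = \frac{3 \pi \left(2 e^{2 \left|{\omega}\right|} - 1\right) e^{- 4 \left|{\omega}\right|}}{16}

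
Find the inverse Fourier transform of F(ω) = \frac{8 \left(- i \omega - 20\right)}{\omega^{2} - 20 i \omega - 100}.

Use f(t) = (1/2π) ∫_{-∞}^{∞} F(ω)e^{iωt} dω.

f(t) = 8 \left(10 t + 1\right) e^{- 10 t} u\left(t\right)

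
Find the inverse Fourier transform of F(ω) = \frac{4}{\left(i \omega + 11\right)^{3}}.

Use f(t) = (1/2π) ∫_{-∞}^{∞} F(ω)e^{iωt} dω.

f(t) = 2 t^{2} e^{- 11 t} u\left(t\right)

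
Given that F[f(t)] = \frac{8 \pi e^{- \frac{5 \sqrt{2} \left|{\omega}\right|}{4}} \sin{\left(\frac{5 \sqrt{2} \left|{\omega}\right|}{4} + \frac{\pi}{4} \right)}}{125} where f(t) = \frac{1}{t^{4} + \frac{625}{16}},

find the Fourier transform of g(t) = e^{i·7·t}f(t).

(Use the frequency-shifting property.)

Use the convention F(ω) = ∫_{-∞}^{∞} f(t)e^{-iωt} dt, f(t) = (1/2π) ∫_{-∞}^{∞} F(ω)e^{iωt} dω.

F[g](ω) = \frac{8 \pi e^{- \frac{5 \sqrt{2} \left|{\omega - 7}\right|}{4}} \sin{\left(\frac{5 \sqrt{2} \left|{\omega - 7}\right|}{4} + \frac{\pi}{4} \right)}}{125}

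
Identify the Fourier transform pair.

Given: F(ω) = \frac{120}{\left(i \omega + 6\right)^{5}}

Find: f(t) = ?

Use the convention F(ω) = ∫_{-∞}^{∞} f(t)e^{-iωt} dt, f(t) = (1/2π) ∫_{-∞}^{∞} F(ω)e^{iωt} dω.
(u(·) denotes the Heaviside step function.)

f(t) = 5 t^{4} e^{- 6 t} u\left(t\right)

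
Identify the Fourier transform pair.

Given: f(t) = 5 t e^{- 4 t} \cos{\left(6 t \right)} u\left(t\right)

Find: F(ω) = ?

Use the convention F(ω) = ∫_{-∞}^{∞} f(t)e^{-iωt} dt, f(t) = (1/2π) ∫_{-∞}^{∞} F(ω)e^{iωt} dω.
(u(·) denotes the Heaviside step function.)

F(ω) = \frac{5 \left(\left(i \omega + 4\right)^{2} - 36\right)}{\left(\left(i \omega + 4\right)^{2} + 36\right)^{2}}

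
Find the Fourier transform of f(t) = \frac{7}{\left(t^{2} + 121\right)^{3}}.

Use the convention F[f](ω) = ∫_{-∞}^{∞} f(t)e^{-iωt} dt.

F(ω) = \frac{7 \pi \left(121 \omega^{2} + 33 \left|{\omega}\right| + 3\right) e^{- 11 \left|{\omega}\right|}}{1288408}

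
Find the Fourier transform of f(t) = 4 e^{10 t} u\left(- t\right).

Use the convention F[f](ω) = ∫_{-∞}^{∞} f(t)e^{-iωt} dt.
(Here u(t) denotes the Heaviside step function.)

F(ω) = - \frac{4}{i \omega - 10}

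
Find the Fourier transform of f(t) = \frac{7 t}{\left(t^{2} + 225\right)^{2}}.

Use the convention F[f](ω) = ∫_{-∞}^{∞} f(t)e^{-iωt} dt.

F(ω) = - \frac{7 i \pi \omega e^{- 15 \left|{\omega}\right|}}{30}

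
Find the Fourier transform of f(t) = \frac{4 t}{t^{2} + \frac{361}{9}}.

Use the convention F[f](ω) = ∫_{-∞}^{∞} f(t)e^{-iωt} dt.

F(ω) = - 4 i \pi e^{- \frac{19 \left|{\omega}\right|}{3}} \operatorname{sign}{\left(\omega \right)}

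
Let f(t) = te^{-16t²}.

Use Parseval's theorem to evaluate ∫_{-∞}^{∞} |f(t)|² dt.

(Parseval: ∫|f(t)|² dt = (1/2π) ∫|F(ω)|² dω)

∫|f(t)|² dt = \frac{\sqrt{2} \sqrt{\pi}}{512}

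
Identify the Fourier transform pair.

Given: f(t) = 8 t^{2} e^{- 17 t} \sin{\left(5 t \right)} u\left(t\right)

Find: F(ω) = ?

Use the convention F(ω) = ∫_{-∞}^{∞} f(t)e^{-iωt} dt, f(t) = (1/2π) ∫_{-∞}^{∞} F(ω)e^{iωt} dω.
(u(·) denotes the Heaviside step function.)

F(ω) = \frac{80 \left(3 \left(i \omega + 17\right)^{2} - 25\right)}{\left(\left(i \omega + 17\right)^{2} + 25\right)^{3}}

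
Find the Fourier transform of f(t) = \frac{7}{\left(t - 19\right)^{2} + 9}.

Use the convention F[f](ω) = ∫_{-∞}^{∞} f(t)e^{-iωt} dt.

F(ω) = \frac{7 \pi e^{- 19 i \omega - 3 \left|{\omega}\right|}}{3}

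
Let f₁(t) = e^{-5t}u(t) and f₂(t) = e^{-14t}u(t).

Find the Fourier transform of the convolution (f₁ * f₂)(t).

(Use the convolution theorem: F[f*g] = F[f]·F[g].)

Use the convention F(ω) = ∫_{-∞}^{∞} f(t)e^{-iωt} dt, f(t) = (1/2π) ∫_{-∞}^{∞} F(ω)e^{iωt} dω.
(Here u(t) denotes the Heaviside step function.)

F[f₁*f₂](ω) = \frac{1}{\left(i \omega + 5\right) \left(i \omega + 14\right)}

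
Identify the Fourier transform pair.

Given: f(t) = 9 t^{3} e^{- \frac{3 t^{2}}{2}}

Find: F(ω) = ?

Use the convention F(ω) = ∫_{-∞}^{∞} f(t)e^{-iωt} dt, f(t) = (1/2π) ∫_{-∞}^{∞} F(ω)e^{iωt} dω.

F(ω) = \frac{\sqrt{6} i \sqrt{\pi} \omega \left(\omega^{2} - 9\right) e^{- \frac{\omega^{2}}{6}}}{9}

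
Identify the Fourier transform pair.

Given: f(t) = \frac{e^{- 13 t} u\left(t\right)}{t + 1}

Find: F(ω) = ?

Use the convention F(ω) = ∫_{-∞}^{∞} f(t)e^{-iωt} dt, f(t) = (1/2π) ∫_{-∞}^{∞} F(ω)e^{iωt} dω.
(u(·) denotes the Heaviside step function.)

F(ω) = e^{i \omega + 13} \operatorname{E}_{1}\left(i \omega + 13\right)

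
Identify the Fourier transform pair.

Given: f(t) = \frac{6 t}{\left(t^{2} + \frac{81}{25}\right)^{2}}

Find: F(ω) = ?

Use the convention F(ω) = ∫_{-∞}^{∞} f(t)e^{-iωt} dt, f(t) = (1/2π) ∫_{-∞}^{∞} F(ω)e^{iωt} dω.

F(ω) = - \frac{5 i \pi \omega e^{- \frac{9 \left|{\omega}\right|}{5}}}{3}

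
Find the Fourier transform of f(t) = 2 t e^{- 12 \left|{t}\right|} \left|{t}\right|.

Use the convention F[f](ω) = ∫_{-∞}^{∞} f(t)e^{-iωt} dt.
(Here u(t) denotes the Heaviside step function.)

F(ω) = \frac{8 i \omega \left(\omega^{2} - 432\right)}{\left(\omega^{2} + 144\right)^{3}}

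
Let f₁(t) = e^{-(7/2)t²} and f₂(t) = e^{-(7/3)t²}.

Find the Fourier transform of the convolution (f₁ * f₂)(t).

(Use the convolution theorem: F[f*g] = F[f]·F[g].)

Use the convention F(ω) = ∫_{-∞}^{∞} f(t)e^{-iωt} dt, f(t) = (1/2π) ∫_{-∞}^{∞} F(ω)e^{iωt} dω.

F[f₁*f₂](ω) = \frac{\sqrt{6} \pi e^{- \frac{5 \omega^{2}}{28}}}{7}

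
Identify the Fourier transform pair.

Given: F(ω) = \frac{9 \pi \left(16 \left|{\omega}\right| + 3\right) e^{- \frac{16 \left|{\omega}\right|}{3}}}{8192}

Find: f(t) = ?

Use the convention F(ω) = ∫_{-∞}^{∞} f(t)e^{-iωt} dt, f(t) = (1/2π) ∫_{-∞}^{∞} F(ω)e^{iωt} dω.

f(t) = \frac{1}{\left(t^{2} + \frac{256}{9}\right)^{2}}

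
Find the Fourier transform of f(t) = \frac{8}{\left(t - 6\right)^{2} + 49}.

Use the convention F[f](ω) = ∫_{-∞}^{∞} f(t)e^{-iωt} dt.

F(ω) = \frac{8 \pi e^{- 6 i \omega - 7 \left|{\omega}\right|}}{7}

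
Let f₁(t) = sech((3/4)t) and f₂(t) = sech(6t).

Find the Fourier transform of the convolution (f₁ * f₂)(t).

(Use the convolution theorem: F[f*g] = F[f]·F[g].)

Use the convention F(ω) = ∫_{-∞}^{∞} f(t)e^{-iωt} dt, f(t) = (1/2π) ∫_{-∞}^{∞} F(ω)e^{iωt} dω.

F[f₁*f₂](ω) = \frac{2 \pi^{2}}{9 \cosh{\left(\frac{\pi \omega}{12} \right)} \cosh{\left(\frac{2 \pi \omega}{3} \right)}}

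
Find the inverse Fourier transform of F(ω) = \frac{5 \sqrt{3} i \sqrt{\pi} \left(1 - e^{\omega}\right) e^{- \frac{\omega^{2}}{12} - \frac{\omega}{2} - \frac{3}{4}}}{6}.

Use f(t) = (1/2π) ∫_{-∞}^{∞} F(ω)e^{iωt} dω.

f(t) = 5 e^{- 3 t^{2}} \sin{\left(3 t \right)}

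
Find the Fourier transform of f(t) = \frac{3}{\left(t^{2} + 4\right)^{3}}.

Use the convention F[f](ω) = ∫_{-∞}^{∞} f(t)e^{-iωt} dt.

F(ω) = \frac{3 \pi \left(4 \omega^{2} + 6 \left|{\omega}\right| + 3\right) e^{- 2 \left|{\omega}\right|}}{256}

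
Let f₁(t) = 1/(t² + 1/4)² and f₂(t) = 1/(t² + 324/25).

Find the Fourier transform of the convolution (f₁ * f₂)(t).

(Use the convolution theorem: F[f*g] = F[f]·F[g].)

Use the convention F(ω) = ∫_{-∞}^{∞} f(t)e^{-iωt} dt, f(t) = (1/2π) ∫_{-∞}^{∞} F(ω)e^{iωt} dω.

F[f₁*f₂](ω) = \frac{5 \pi^{2} \left(\left|{\omega}\right| + 2\right) e^{- \frac{41 \left|{\omega}\right|}{10}}}{9}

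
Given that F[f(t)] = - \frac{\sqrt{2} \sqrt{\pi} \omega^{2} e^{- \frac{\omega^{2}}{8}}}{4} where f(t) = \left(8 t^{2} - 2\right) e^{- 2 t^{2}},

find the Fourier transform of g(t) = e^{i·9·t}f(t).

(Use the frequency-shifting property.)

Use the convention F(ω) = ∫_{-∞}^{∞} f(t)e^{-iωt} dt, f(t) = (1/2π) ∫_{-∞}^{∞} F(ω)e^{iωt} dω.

F[g](ω) = - \frac{\sqrt{2} \sqrt{\pi} \left(\omega - 9\right)^{2} e^{- \frac{\left(\omega - 9\right)^{2}}{8}}}{4}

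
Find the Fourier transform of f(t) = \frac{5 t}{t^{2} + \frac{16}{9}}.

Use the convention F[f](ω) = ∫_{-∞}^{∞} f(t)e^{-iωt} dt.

F(ω) = - 5 i \pi e^{- \frac{4 \left|{\omega}\right|}{3}} \operatorname{sign}{\left(\omega \right)}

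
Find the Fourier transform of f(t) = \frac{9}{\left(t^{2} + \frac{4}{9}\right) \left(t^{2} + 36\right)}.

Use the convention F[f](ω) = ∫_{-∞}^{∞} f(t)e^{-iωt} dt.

F(ω) = - \frac{27 \pi e^{- 6 \left|{\omega}\right|}}{640} + \frac{243 \pi e^{- \frac{2 \left|{\omega}\right|}{3}}}{640}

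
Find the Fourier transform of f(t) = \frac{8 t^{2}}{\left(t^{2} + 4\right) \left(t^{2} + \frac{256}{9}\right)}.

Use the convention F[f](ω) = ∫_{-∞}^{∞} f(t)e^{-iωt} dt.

F(ω) = - \frac{36 \pi e^{- 2 \left|{\omega}\right|}}{55} + \frac{96 \pi e^{- \frac{16 \left|{\omega}\right|}{3}}}{55}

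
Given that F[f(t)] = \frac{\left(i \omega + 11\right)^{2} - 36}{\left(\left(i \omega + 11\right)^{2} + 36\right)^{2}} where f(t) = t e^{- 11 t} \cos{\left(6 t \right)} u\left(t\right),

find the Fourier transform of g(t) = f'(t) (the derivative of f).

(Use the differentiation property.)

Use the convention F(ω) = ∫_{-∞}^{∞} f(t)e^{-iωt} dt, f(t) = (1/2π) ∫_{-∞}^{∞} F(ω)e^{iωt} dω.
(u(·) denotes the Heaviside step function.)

F[g](ω) = \frac{i \omega \left(\left(i \omega + 11\right)^{2} - 36\right)}{\left(\left(i \omega + 11\right)^{2} + 36\right)^{2}}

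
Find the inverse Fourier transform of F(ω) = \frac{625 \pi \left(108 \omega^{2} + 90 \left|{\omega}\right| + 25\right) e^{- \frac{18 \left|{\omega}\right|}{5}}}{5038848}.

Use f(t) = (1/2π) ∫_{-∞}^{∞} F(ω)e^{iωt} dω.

f(t) = \frac{5}{\left(t^{2} + \frac{324}{25}\right)^{3}}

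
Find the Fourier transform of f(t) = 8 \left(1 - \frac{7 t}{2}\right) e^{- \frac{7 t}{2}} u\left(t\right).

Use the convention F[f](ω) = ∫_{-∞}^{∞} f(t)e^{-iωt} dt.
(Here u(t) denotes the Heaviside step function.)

F(ω) = \frac{32 i \omega}{- 4 \omega^{2} + 28 i \omega + 49}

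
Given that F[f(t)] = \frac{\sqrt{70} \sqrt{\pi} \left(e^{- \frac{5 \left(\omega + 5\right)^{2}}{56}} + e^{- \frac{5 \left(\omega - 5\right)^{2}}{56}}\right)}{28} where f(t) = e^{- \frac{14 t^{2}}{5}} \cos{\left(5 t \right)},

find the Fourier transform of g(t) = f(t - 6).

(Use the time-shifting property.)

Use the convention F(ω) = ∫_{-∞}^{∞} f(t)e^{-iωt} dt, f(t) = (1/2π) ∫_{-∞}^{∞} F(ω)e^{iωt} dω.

F[g](ω) = \frac{\sqrt{70} \sqrt{\pi} \left(e^{\frac{25 \omega}{14}} + 1\right) e^{- \frac{5 \omega^{2}}{56} - \frac{25 \omega}{28} - 6 i \omega - \frac{125}{56}}}{28}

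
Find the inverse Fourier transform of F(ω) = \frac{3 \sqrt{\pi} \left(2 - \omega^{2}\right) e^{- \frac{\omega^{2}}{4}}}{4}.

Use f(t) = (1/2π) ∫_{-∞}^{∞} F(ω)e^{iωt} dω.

f(t) = 3 t^{2} e^{- t^{2}}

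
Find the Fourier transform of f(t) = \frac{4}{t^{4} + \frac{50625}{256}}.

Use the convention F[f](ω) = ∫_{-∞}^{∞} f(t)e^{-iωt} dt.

F(ω) = \frac{256 \pi e^{- \frac{15 \sqrt{2} \left|{\omega}\right|}{8}} \sin{\left(\frac{15 \sqrt{2} \left|{\omega}\right|}{8} + \frac{\pi}{4} \right)}}{3375}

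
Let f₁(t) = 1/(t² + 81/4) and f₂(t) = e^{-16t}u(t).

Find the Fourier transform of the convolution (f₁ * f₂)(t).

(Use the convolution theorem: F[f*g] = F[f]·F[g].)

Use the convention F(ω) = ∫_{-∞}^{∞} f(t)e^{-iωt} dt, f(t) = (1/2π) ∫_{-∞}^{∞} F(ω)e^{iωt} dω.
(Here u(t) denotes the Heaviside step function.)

F[f₁*f₂](ω) = \frac{2 \pi e^{- \frac{9 \left|{\omega}\right|}{2}}}{9 \left(i \omega + 16\right)}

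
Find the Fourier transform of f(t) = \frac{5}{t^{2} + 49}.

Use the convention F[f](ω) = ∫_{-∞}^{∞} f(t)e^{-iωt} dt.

F(ω) = \frac{5 \pi e^{- 7 \left|{\omega}\right|}}{7}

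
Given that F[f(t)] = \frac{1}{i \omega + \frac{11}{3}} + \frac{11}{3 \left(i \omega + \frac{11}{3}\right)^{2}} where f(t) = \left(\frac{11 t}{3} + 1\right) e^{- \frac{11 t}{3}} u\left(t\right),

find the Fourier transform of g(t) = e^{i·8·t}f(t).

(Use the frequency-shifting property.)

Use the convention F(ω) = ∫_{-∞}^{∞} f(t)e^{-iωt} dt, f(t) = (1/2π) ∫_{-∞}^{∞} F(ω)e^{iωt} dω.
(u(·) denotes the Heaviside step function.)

F[g](ω) = \frac{- 9 i \omega - 66 + 72 i}{9 \omega^{2} + \omega \left(-144 - 66 i\right) + 455 + 528 i}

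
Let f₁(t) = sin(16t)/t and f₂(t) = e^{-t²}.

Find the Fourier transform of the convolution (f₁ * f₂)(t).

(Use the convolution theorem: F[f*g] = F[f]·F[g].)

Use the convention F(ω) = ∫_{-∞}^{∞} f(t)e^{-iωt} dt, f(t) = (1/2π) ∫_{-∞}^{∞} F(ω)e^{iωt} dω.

F[f₁*f₂](ω) = \begin{cases} \pi^{\frac{3}{2}} e^{- \frac{\omega^{2}}{4}} & \text{for}\: \omega > -16 \wedge \omega < 16 \\0 & \text{otherwise} \end{cases}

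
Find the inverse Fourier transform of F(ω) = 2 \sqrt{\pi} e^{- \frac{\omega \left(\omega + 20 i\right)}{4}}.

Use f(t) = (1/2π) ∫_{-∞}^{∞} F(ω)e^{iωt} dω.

f(t) = 2 e^{- \left(t - 5\right)^{2}}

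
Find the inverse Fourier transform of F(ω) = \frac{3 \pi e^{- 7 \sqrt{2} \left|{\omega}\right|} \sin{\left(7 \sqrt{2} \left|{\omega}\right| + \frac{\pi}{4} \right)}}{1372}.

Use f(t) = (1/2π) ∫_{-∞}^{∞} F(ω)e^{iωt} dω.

f(t) = \frac{6}{t^{4} + 38416}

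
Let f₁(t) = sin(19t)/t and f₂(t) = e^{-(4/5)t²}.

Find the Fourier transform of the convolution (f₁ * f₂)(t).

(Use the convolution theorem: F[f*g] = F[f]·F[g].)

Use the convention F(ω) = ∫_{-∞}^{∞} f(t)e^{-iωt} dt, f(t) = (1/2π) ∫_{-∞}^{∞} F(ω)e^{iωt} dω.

F[f₁*f₂](ω) = \begin{cases} \frac{\sqrt{5} \pi^{\frac{3}{2}} e^{- \frac{5 \omega^{2}}{16}}}{2} & \text{for}\: \omega > -19 \wedge \omega < 19 \\0 & \text{otherwise} \end{cases}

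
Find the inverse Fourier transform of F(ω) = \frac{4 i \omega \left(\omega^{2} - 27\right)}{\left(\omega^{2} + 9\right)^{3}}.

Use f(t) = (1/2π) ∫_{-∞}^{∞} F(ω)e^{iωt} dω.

f(t) = t e^{- 3 \left|{t}\right|} \left|{t}\right|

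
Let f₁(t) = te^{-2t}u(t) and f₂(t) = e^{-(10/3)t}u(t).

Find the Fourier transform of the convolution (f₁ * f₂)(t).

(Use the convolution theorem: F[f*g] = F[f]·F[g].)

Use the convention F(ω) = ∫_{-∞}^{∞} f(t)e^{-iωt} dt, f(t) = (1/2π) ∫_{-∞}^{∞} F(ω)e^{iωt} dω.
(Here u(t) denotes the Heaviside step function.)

F[f₁*f₂](ω) = \frac{3}{\left(i \omega + 2\right)^{2} \left(3 i \omega + 10\right)}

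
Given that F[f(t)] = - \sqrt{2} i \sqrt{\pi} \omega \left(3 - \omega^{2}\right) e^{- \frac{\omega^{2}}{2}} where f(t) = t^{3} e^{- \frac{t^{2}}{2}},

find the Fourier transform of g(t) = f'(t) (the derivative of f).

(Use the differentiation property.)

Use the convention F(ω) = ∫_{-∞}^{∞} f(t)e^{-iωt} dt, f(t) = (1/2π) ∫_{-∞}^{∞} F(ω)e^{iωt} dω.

F[g](ω) = \sqrt{2} \sqrt{\pi} \omega^{2} \left(3 - \omega^{2}\right) e^{- \frac{\omega^{2}}{2}}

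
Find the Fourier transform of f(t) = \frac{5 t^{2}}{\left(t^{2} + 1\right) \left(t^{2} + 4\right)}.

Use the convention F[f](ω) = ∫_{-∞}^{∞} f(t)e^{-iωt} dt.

F(ω) = \frac{5 \pi \left(2 - e^{\left|{\omega}\right|}\right) e^{- 2 \left|{\omega}\right|}}{3}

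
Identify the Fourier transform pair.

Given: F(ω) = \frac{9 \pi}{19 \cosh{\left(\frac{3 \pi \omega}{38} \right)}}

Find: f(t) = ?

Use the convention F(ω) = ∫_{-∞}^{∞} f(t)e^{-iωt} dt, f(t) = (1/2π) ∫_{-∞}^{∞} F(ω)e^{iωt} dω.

f(t) = \frac{3}{\cosh{\left(\frac{19 t}{3} \right)}}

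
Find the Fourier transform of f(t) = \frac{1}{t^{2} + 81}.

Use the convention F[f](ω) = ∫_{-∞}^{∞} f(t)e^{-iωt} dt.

F(ω) = \frac{\pi e^{- 9 \left|{\omega}\right|}}{9}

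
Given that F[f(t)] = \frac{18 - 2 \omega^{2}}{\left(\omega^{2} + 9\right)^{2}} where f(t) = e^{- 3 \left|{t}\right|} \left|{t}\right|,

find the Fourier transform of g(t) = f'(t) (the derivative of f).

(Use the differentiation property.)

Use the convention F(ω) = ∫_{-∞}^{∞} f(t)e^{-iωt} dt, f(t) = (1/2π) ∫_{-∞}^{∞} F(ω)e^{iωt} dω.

F[g](ω) = - \frac{2 i \omega \left(\omega^{2} - 9\right)}{\left(\omega^{2} + 9\right)^{2}}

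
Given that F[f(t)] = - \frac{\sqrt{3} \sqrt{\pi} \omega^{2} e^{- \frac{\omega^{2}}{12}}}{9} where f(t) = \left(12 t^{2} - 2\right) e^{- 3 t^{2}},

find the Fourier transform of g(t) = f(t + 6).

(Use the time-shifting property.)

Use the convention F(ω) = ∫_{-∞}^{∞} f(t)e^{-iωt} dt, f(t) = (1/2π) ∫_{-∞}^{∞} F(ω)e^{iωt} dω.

F[g](ω) = - \frac{\sqrt{3} \sqrt{\pi} \omega^{2} e^{- \frac{\omega \left(\omega - 72 i\right)}{12}}}{9}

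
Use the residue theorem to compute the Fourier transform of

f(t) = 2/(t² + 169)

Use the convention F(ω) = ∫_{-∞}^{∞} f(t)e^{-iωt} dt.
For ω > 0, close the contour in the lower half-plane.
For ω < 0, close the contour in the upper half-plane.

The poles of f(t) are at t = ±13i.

Let g(z) = f(z)e^{-iωz}; for large |z| the factor e^{-iωz} decays in the lower half-plane when ω > 0 and in the upper half-plane when ω < 0.

Case ω > 0 (lower half-plane, clockwise contour ⇒ F(ω) = -2πi·ΣRes):
  Res_{z = - 13 i} g(z) = \frac{i e^{- 13 \omega}}{13}
  F(ω) = -2πi·ΣRes = \frac{2 \pi e^{- 13 \omega}}{13}

Case ω < 0 (upper half-plane, counterclockwise contour ⇒ F(ω) = +2πi·ΣRes):
  Res_{z = 13 i} g(z) = - \frac{i e^{13 \omega}}{13}
  F(ω) = 2πi·ΣRes = \frac{2 \pi e^{13 \omega}}{13}

Both cases combine into a single formula in |ω|:

F(ω) = \frac{2 \pi e^{- 13 \left|{\omega}\right|}}{13}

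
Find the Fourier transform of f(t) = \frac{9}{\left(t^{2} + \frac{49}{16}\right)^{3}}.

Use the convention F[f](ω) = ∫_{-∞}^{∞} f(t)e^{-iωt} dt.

F(ω) = \frac{72 \pi \left(49 \omega^{2} + 84 \left|{\omega}\right| + 48\right) e^{- \frac{7 \left|{\omega}\right|}{4}}}{16807}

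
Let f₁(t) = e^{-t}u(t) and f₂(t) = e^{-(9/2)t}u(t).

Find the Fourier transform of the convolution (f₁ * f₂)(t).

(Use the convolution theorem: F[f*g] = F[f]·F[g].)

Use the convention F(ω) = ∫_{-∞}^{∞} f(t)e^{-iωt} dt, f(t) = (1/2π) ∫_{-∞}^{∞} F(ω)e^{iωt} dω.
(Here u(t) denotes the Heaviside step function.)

F[f₁*f₂](ω) = \frac{2}{\left(i \omega + 1\right) \left(2 i \omega + 9\right)}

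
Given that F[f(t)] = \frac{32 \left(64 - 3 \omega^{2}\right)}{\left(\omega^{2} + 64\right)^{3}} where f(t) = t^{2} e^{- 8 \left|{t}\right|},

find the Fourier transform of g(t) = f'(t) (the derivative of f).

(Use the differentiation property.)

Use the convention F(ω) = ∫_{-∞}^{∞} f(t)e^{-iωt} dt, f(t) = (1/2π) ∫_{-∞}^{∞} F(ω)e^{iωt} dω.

F[g](ω) = - \frac{32 i \omega \left(3 \omega^{2} - 64\right)}{\left(\omega^{2} + 64\right)^{3}}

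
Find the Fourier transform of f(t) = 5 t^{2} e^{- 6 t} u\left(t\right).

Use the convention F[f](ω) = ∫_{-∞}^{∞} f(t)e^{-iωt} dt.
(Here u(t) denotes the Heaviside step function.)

F(ω) = \frac{10}{\left(i \omega + 6\right)^{3}}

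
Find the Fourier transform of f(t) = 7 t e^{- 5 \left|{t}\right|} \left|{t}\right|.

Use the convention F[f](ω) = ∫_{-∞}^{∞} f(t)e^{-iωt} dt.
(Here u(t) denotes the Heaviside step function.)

F(ω) = \frac{28 i \omega \left(\omega^{2} - 75\right)}{\left(\omega^{2} + 25\right)^{3}}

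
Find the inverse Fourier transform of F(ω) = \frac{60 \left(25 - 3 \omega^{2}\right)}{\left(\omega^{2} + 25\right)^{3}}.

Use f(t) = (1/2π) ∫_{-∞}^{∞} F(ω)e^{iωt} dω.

f(t) = 3 t^{2} e^{- 5 \left|{t}\right|}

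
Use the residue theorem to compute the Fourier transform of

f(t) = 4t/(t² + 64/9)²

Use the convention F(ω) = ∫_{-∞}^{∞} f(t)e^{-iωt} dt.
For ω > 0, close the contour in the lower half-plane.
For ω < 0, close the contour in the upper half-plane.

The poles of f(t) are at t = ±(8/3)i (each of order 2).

Let g(z) = f(z)e^{-iωz}; for large |z| the factor e^{-iωz} decays in the lower half-plane when ω > 0 and in the upper half-plane when ω < 0.

Case ω > 0 (lower half-plane, clockwise contour ⇒ F(ω) = -2πi·ΣRes):
  Res_{z = - \frac{8 i}{3}} g(z) = \frac{3 \omega e^{- \frac{8 \omega}{3}}}{8} (pole of order 2)
  F(ω) = -2πi·ΣRes = - \frac{3 i \pi \omega e^{- \frac{8 \omega}{3}}}{4}

Case ω < 0 (upper half-plane, counterclockwise contour ⇒ F(ω) = +2πi·ΣRes):
  Res_{z = \frac{8 i}{3}} g(z) = - \frac{3 \omega e^{\frac{8 \omega}{3}}}{8} (pole of order 2)
  F(ω) = 2πi·ΣRes = - \frac{3 i \pi \omega e^{\frac{8 \omega}{3}}}{4}

Both cases combine into a single formula in |ω|:

F(ω) = - \frac{3 i \pi \omega e^{- \frac{8 \left|{\omega}\right|}{3}}}{4}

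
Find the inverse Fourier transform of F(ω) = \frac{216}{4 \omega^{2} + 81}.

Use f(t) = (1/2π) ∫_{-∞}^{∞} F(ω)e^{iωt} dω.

f(t) = 6 e^{- \frac{9 \left|{t}\right|}{2}}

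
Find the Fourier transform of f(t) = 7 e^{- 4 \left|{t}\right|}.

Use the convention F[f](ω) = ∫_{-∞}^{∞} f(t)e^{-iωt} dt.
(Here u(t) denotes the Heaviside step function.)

F(ω) = \frac{56}{\omega^{2} + 16}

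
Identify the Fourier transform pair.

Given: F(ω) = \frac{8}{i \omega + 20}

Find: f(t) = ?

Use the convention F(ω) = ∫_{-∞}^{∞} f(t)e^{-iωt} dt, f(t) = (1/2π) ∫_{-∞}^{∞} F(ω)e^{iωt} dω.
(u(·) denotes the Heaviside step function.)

f(t) = 8 e^{- 20 t} u\left(t\right)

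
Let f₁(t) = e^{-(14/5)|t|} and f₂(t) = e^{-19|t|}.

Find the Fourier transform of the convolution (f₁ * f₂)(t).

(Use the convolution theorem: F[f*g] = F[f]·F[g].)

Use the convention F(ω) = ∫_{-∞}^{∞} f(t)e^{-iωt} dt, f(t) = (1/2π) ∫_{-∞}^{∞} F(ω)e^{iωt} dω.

F[f₁*f₂](ω) = \frac{5320}{\left(\omega^{2} + 361\right) \left(25 \omega^{2} + 196\right)}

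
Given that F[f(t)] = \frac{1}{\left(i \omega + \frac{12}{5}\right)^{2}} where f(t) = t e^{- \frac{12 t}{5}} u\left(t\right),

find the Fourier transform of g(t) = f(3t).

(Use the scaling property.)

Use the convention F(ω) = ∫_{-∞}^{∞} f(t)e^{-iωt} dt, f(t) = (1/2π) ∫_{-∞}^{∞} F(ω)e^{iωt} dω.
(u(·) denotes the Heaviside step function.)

F[g](ω) = \frac{75}{\left(5 i \omega + 36\right)^{2}}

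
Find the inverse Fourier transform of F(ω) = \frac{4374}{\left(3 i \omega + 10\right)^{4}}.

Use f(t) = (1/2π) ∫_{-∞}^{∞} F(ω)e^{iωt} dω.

f(t) = 9 t^{3} e^{- \frac{10 t}{3}} u\left(t\right)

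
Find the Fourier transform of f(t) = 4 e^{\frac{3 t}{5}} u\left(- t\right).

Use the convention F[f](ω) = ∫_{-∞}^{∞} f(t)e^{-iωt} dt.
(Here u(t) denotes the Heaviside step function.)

F(ω) = - \frac{20}{5 i \omega - 3}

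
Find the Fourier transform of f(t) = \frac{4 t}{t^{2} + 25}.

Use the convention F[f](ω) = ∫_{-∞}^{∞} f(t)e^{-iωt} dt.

F(ω) = - 4 i \pi e^{- 5 \left|{\omega}\right|} \operatorname{sign}{\left(\omega \right)}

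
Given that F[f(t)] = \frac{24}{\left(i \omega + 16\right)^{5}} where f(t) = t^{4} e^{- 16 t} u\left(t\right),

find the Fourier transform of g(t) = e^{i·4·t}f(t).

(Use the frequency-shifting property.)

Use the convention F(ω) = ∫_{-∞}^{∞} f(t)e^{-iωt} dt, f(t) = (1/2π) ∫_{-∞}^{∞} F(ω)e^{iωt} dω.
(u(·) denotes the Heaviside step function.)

F[g](ω) = \frac{24}{\left(i \left(\omega - 4\right) + 16\right)^{5}}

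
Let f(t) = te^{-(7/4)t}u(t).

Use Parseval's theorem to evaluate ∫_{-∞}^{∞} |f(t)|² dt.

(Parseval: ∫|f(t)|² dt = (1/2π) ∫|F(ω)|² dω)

∫|f(t)|² dt = \frac{16}{343}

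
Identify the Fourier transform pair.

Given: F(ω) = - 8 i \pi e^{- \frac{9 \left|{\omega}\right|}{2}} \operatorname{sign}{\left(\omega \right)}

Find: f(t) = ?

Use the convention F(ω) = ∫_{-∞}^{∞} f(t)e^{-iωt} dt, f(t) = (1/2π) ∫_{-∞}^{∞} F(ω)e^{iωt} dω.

f(t) = \frac{8 t}{t^{2} + \frac{81}{4}}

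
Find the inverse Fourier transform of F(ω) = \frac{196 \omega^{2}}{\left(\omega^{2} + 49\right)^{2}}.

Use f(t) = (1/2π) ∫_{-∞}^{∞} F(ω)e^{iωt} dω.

f(t) = 7 \left(1 - 7 \left|{t}\right|\right) e^{- 7 \left|{t}\right|}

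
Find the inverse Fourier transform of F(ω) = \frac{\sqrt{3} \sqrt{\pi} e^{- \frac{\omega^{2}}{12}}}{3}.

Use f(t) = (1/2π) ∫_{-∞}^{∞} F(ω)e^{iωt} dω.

f(t) = e^{- 3 t^{2}}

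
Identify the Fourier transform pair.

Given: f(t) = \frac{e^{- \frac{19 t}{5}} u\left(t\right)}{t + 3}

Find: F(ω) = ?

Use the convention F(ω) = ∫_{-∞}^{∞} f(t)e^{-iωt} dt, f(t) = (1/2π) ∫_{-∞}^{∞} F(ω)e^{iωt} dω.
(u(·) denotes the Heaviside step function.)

F(ω) = e^{3 i \omega + \frac{57}{5}} \operatorname{E}_{1}\left(3 i \omega + \frac{57}{5}\right)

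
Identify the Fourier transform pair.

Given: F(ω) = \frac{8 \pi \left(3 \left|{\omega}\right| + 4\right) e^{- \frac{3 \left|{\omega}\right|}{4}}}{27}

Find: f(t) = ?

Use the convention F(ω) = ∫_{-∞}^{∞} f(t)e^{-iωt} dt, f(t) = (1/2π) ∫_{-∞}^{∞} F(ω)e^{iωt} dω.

f(t) = \frac{1}{\left(t^{2} + \frac{9}{16}\right)^{2}}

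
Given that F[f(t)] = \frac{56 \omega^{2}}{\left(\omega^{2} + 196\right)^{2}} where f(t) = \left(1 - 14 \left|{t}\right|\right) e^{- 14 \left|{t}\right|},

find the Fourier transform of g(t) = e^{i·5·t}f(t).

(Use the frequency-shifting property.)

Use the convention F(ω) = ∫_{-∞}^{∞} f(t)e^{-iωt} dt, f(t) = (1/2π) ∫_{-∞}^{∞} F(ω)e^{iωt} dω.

F[g](ω) = \frac{56 \left(\omega - 5\right)^{2}}{\left(\left(\omega - 5\right)^{2} + 196\right)^{2}}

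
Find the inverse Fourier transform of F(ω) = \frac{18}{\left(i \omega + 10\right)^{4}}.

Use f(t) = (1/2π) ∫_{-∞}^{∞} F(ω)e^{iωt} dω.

f(t) = 3 t^{3} e^{- 10 t} u\left(t\right)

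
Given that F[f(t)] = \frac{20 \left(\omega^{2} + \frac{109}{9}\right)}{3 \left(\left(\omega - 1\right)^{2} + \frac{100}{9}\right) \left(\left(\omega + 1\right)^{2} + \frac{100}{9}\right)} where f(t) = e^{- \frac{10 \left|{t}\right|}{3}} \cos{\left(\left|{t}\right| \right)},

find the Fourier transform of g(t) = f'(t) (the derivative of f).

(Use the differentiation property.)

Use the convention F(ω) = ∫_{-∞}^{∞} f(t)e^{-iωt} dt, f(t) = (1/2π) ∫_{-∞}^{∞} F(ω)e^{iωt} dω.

F[g](ω) = \frac{60 i \omega \left(9 \omega^{2} + 109\right)}{81 \omega^{4} + 1638 \omega^{2} + 11881}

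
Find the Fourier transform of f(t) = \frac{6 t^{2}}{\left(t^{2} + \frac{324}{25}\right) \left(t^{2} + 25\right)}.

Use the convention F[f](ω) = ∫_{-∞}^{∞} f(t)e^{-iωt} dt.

F(ω) = \frac{750 \pi e^{- 5 \left|{\omega}\right|}}{301} - \frac{540 \pi e^{- \frac{18 \left|{\omega}\right|}{5}}}{301}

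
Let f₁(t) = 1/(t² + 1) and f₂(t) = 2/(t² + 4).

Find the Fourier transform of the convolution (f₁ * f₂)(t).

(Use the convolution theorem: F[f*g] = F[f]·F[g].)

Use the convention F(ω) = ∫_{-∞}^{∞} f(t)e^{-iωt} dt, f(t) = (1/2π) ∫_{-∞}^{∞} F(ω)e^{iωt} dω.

F[f₁*f₂](ω) = \pi^{2} e^{- 3 \left|{\omega}\right|}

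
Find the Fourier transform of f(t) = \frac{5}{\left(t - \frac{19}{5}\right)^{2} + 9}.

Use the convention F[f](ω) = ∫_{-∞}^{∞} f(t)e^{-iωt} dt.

F(ω) = \frac{5 \pi e^{- \frac{19 i \omega}{5} - 3 \left|{\omega}\right|}}{3}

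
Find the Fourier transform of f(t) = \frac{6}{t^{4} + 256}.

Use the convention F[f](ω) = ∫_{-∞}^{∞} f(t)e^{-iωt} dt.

F(ω) = \frac{3 \pi e^{- 2 \sqrt{2} \left|{\omega}\right|} \sin{\left(2 \sqrt{2} \left|{\omega}\right| + \frac{\pi}{4} \right)}}{32}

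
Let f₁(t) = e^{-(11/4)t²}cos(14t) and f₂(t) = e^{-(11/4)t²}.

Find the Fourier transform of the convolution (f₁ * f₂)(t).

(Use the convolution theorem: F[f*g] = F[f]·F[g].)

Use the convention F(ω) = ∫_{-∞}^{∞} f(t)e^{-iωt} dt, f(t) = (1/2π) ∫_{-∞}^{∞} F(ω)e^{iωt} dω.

F[f₁*f₂](ω) = \frac{2 \pi \left(e^{\frac{56 \omega}{11}} + 1\right) e^{- \frac{2 \omega^{2}}{11} - \frac{28 \omega}{11} - \frac{196}{11}}}{11}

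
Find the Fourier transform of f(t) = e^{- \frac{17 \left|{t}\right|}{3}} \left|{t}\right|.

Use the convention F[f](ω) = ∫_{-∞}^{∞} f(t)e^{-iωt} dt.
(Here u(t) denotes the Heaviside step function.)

F(ω) = \frac{18 \left(289 - 9 \omega^{2}\right)}{\left(9 \omega^{2} + 289\right)^{2}}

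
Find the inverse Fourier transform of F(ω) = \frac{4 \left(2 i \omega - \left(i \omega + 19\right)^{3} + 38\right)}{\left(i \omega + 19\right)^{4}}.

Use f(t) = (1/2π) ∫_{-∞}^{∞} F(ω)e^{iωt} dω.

f(t) = 4 \left(t^{2} - 1\right) e^{- 19 t} u\left(t\right)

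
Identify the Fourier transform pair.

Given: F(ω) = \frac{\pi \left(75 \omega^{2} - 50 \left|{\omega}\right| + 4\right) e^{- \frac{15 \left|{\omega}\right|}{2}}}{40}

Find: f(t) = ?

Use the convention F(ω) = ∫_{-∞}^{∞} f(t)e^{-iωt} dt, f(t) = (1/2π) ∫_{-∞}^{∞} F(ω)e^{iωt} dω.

f(t) = \frac{2 t^{4}}{\left(t^{2} + \frac{225}{4}\right)^{3}}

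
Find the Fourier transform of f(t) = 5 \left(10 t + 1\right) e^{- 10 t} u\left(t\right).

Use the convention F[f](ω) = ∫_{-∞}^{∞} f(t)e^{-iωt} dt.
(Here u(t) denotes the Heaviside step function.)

F(ω) = \frac{5 \left(- i \omega - 20\right)}{\omega^{2} - 20 i \omega - 100}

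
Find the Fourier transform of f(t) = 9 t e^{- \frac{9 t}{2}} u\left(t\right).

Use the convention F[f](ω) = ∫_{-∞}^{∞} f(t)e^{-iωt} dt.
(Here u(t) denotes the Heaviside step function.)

F(ω) = \frac{36}{\left(2 i \omega + 9\right)^{2}}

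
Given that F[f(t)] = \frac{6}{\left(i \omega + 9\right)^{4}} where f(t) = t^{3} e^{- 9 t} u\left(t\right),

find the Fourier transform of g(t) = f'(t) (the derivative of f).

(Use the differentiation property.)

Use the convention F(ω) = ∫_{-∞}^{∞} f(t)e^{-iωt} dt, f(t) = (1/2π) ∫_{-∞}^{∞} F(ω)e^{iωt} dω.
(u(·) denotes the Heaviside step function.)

F[g](ω) = \frac{6 i \omega}{\left(i \omega + 9\right)^{4}}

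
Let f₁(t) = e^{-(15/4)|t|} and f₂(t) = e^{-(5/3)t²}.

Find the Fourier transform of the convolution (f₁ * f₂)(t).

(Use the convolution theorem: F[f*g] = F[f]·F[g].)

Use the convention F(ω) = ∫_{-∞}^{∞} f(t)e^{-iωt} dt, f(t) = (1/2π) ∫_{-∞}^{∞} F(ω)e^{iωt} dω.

F[f₁*f₂](ω) = \frac{24 \sqrt{15} \sqrt{\pi} e^{- \frac{3 \omega^{2}}{20}}}{16 \omega^{2} + 225}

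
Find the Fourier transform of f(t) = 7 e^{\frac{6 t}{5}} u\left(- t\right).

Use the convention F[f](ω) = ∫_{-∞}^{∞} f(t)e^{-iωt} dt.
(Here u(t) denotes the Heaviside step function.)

F(ω) = - \frac{35}{5 i \omega - 6}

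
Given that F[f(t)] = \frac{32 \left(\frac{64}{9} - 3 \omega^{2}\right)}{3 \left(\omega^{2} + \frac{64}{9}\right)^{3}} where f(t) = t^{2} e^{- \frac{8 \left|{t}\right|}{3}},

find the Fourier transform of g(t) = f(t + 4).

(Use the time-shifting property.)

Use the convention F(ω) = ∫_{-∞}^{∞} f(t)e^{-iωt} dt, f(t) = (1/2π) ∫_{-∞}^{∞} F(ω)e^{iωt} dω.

F[g](ω) = \frac{\left(55296 - 23328 \omega^{2}\right) e^{4 i \omega}}{\left(9 \omega^{2} + 64\right)^{3}}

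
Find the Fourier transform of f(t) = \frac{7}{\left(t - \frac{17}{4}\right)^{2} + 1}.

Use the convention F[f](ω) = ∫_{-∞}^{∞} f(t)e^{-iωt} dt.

F(ω) = 7 \pi e^{- \frac{17 i \omega}{4} - \left|{\omega}\right|}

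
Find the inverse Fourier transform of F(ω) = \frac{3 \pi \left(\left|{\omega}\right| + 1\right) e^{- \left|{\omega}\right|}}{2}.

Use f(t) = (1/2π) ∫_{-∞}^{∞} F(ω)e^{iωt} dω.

f(t) = \frac{3}{\left(t^{2} + 1\right)^{2}}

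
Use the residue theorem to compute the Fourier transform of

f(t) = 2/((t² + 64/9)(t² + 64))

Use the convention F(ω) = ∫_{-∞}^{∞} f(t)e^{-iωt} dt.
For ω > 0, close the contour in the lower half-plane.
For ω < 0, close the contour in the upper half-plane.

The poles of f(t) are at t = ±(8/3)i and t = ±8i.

Let g(z) = f(z)e^{-iωz}; for large |z| the factor e^{-iωz} decays in the lower half-plane when ω > 0 and in the upper half-plane when ω < 0.

Case ω > 0 (lower half-plane, clockwise contour ⇒ F(ω) = -2πi·ΣRes):
  Res_{z = - \frac{8 i}{3}} g(z) = \frac{27 i e^{- \frac{8 \omega}{3}}}{4096}
  Res_{z = - 8 i} g(z) = - \frac{9 i e^{- 8 \omega}}{4096}
  F(ω) = -2πi·ΣRes = - \frac{9 \pi e^{- 8 \omega}}{2048} + \frac{27 \pi e^{- \frac{8 \omega}{3}}}{2048}

Case ω < 0 (upper half-plane, counterclockwise contour ⇒ F(ω) = +2πi·ΣRes):
  Res_{z = \frac{8 i}{3}} g(z) = - \frac{27 i e^{\frac{8 \omega}{3}}}{4096}
  Res_{z = 8 i} g(z) = \frac{9 i e^{8 \omega}}{4096}
  F(ω) = 2πi·ΣRes = \frac{9 \pi \left(3 e^{\frac{8 \omega}{3}} - e^{8 \omega}\right)}{2048}

Both cases combine into a single formula in |ω|:

F(ω) = - \frac{9 \pi e^{- 8 \left|{\omega}\right|}}{2048} + \frac{27 \pi e^{- \frac{8 \left|{\omega}\right|}{3}}}{2048}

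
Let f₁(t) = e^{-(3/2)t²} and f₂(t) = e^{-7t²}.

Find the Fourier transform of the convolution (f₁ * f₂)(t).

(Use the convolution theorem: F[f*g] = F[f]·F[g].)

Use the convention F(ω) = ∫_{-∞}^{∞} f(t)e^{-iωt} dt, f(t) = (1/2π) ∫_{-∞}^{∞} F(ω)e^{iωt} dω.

F[f₁*f₂](ω) = \frac{\sqrt{42} \pi e^{- \frac{17 \omega^{2}}{84}}}{21}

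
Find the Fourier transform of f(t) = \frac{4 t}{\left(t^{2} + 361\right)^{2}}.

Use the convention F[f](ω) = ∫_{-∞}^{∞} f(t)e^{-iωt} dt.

F(ω) = - \frac{2 i \pi \omega e^{- 19 \left|{\omega}\right|}}{19}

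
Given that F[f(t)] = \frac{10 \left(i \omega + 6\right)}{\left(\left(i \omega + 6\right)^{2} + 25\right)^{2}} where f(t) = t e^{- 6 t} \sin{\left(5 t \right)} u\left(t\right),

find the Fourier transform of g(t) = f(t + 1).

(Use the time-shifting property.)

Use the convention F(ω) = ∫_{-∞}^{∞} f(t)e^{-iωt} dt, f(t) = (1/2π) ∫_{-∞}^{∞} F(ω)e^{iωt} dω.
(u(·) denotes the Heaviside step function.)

F[g](ω) = \frac{10 \left(i \omega + 6\right) e^{i \omega}}{\left(\left(i \omega + 6\right)^{2} + 25\right)^{2}}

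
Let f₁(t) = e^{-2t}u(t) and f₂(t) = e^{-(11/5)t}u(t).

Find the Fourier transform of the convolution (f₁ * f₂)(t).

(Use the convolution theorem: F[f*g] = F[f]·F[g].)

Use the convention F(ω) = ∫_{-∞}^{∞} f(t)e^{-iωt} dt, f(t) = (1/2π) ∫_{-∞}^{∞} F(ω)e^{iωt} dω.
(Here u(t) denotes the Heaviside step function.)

F[f₁*f₂](ω) = \frac{5}{\left(i \omega + 2\right) \left(5 i \omega + 11\right)}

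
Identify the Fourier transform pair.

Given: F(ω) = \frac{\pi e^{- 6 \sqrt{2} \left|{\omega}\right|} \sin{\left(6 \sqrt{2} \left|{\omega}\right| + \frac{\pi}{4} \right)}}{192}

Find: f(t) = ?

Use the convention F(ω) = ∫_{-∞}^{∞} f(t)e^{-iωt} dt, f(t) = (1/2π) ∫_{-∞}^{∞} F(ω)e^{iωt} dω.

f(t) = \frac{9}{t^{4} + 20736}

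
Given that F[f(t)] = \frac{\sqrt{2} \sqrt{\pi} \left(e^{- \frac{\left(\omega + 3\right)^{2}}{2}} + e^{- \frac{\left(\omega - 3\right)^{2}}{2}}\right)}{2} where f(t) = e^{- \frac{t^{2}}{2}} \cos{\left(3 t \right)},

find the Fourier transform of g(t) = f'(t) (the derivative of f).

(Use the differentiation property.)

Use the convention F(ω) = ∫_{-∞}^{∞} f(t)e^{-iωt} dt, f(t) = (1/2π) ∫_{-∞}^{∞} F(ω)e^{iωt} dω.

F[g](ω) = \frac{\sqrt{2} i \sqrt{\pi} \omega \left(e^{6 \omega} + 1\right) e^{- \frac{\omega^{2}}{2} - 3 \omega - \frac{9}{2}}}{2}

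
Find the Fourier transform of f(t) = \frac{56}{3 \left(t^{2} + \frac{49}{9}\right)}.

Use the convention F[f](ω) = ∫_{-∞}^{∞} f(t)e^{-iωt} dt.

F(ω) = 8 \pi e^{- \frac{7 \left|{\omega}\right|}{3}}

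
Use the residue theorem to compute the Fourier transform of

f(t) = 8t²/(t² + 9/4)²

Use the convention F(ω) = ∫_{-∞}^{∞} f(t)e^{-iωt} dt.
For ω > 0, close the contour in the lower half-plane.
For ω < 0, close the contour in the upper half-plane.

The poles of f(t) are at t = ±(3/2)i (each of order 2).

Let g(z) = f(z)e^{-iωz}; for large |z| the factor e^{-iωz} decays in the lower half-plane when ω > 0 and in the upper half-plane when ω < 0.

Case ω > 0 (lower half-plane, clockwise contour ⇒ F(ω) = -2πi·ΣRes):
  Res_{z = - \frac{3 i}{2}} g(z) = i \left(\frac{4}{3} - 2 \omega\right) e^{- \frac{3 \omega}{2}} (pole of order 2)
  F(ω) = -2πi·ΣRes = \frac{4 \pi \left(2 - 3 \omega\right) e^{- \frac{3 \omega}{2}}}{3}

Case ω < 0 (upper half-plane, counterclockwise contour ⇒ F(ω) = +2πi·ΣRes):
  Res_{z = \frac{3 i}{2}} g(z) = i \left(- 2 \omega - \frac{4}{3}\right) e^{\frac{3 \omega}{2}} (pole of order 2)
  F(ω) = 2πi·ΣRes = \frac{4 \pi \left(3 \omega + 2\right) e^{\frac{3 \omega}{2}}}{3}

Both cases combine into a single formula in |ω|:

F(ω) = \frac{4 \pi \left(2 - 3 \left|{\omega}\right|\right) e^{- \frac{3 \left|{\omega}\right|}{2}}}{3}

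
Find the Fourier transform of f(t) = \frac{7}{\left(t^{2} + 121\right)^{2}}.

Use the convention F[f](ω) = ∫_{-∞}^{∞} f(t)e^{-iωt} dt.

F(ω) = \frac{7 \pi \left(11 \left|{\omega}\right| + 1\right) e^{- 11 \left|{\omega}\right|}}{2662}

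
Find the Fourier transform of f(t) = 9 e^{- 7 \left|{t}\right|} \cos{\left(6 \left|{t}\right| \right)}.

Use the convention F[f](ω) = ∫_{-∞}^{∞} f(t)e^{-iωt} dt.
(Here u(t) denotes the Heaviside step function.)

F(ω) = \frac{126 \left(\omega^{2} + 85\right)}{\omega^{4} + 26 \omega^{2} + 7225}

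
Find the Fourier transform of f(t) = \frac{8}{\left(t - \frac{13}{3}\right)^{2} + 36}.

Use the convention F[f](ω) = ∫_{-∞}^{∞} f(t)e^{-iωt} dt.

F(ω) = \frac{4 \pi e^{- \frac{13 i \omega}{3} - 6 \left|{\omega}\right|}}{3}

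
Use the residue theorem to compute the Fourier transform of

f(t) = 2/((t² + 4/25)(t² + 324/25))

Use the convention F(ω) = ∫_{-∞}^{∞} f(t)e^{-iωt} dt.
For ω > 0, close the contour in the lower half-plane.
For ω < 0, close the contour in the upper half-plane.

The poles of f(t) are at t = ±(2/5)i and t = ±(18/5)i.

Let g(z) = f(z)e^{-iωz}; for large |z| the factor e^{-iωz} decays in the lower half-plane when ω > 0 and in the upper half-plane when ω < 0.

Case ω > 0 (lower half-plane, clockwise contour ⇒ F(ω) = -2πi·ΣRes):
  Res_{z = - \frac{2 i}{5}} g(z) = \frac{25 i e^{- \frac{2 \omega}{5}}}{128}
  Res_{z = - \frac{18 i}{5}} g(z) = - \frac{25 i e^{- \frac{18 \omega}{5}}}{1152}
  F(ω) = -2πi·ΣRes = \frac{25 \pi \left(9 e^{\frac{16 \omega}{5}} - 1\right) e^{- \frac{18 \omega}{5}}}{576}

Case ω < 0 (upper half-plane, counterclockwise contour ⇒ F(ω) = +2πi·ΣRes):
  Res_{z = \frac{2 i}{5}} g(z) = - \frac{25 i e^{\frac{2 \omega}{5}}}{128}
  Res_{z = \frac{18 i}{5}} g(z) = \frac{25 i e^{\frac{18 \omega}{5}}}{1152}
  F(ω) = 2πi·ΣRes = \frac{25 \pi \left(9 - e^{\frac{16 \omega}{5}}\right) e^{\frac{2 \omega}{5}}}{576}

Both cases combine into a single formula in |ω|:

F(ω) = \frac{25 \pi \left(9 e^{\frac{16 \left|{\omega}\right|}{5}} - 1\right) e^{- \frac{18 \left|{\omega}\right|}{5}}}{576}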